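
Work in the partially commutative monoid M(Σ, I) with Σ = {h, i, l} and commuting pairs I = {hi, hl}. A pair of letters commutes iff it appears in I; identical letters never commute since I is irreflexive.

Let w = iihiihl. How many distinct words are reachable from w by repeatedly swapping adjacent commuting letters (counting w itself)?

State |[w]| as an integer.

drop 0:i onto floor
drop 1:i onto {0:i}
drop 2:h onto floor
drop 3:i onto {1:i}
drop 4:i onto {3:i}
drop 5:h onto {2:h}
drop 6:l onto {4:i}
ground layer = {0:i, 2:h}
drop-orders for the pieces not yet dropped (sum over which currently-grounded one goes next):
  1 to go: {5} 1  {6} 1
  2 to go: {2,5} 1  {4,6} 1  {5,6} 2
  3 to go: {2,5,6} 3  {3,4,6} 1  {4,5,6} 3
  4 to go: {1,3,4,6} 1  {2,4,5,6} 6  {3,4,5,6} 4
  5 to go: {0,1,3,4,6} 1  {1,3,4,5,6} 5  {2,3,4,5,6} 10
  if 0:i drops first: 15 orders
  if 2:h drops first: 6 orders
heap linearizations: 21

21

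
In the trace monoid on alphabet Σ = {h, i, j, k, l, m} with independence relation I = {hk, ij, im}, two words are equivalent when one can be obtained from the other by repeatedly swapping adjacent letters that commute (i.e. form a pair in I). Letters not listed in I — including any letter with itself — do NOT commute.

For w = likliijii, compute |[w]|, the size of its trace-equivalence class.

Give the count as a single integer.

5

piece 0:l — minimal
piece 1:i rests on {0:l}
piece 2:k rests on {1:i}
piece 3:l rests on {2:k}
piece 4:i rests on {3:l}
piece 5:i rests on {4:i}
piece 6:j rests on {3:l}
piece 7:i rests on {5:i}
piece 8:i rests on {7:i}
minimal pieces: {0:l}
ways to finish when only these pieces remain (= sum over removing one remaining piece with nothing left below it):
  1 left: {6}→1  {8}→1
  2 left: {6,8}→2  {7,8}→1
  3 left: {5,7,8}→1  {6,7,8}→3
  4 left: {4,5,7,8}→1  {5,6,7,8}→4
  5 left: {4,5,6,7,8}→5
  6 left: {3,4,5,6,7,8}→5
  7 left: {2,3,4,5,6,7,8}→5
  placing 0:l first → 5 extensions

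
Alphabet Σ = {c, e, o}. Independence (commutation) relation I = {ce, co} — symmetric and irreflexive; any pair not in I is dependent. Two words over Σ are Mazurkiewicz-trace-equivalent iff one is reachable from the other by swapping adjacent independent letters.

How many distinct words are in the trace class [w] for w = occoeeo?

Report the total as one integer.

piece 0:o — minimal
piece 1:c — minimal
piece 2:c rests on {1:c}
piece 3:o rests on {0:o}
piece 4:e rests on {3:o}
piece 5:e rests on {4:e}
piece 6:o rests on {5:e}
minimal pieces: {0:o, 1:c}
ways to finish when only these pieces remain (= sum over removing one remaining piece with nothing left below it):
  1 left: {2}→1  {6}→1
  2 left: {1,2}→1  {2,6}→2  {5,6}→1
  3 left: {1,2,6}→3  {2,5,6}→3  {4,5,6}→1
  4 left: {1,2,5,6}→6  {2,4,5,6}→4  {3,4,5,6}→1
  5 left: {0,3,4,5,6}→1  {1,2,4,5,6}→10  {2,3,4,5,6}→5
  placing 0:o first → 15 extensions
  placing 1:c first → 6 extensions
total linear extensions = 21

21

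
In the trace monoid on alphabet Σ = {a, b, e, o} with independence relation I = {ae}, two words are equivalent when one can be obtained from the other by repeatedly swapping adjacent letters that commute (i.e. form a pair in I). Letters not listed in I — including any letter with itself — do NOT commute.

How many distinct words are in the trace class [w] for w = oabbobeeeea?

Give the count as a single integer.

5

0(o) covers ∅
1(a) covers 0:o
2(b) covers 1:a
3(b) covers 2:b
4(o) covers 3:b
5(b) covers 4:o
6(e) covers 5:b
7(e) covers 6:e
8(e) covers 7:e
9(e) covers 8:e
10(a) covers 5:b
floor of heap: 0:o
completions by unplaced set U, small U first (add the entries for U minus each lowest piece of U):
  |U|=1: {9}:1  {10}:1
  |U|=2: {8,9}:1  {9,10}:2
  |U|=3: {7,8,9}:1  {8,9,10}:3
  |U|=4: {6,7,8,9}:1  {7,8,9,10}:4
  |U|=5: {6,7,8,9,10}:5
  |U|=6: {5,6,7,8,9,10}:5
  |U|=7: {4,5,6,7,8,9,10}:5
  |U|=8: {3,4,5,6,7,8,9,10}:5
  |U|=9: {2,3,4,5,6,7,8,9,10}:5
  start at 0(o): 5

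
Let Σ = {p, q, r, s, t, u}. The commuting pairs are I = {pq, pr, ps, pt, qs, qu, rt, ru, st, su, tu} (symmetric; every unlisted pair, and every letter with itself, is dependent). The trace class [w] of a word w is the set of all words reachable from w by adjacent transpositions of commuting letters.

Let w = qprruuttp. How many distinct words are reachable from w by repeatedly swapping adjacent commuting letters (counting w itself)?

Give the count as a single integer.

756

piece 0:q — minimal
piece 1:p — minimal
piece 2:r rests on {0:q}
piece 3:r rests on {2:r}
piece 4:u rests on {1:p}
piece 5:u rests on {4:u}
piece 6:t rests on {0:q}
piece 7:t rests on {6:t}
piece 8:p rests on {5:u}
minimal pieces: {0:q, 1:p}
ways to finish when only these pieces remain (= sum over removing one remaining piece with nothing left below it):
  1 left: {3}→1  {7}→1  {8}→1
  2 left: {2,3}→1  {3,7}→2  {3,8}→2  {5,8}→1  {6,7}→1  {7,8}→2
  3 left: {2,3,7}→3  {2,3,8}→3  {3,5,8}→3  {3,6,7}→3  {3,7,8}→6  {4,5,8}→1  {5,7,8}→3  {6,7,8}→3
  4 left: {1,4,5,8}→1  {2,3,5,8}→6  {2,3,6,7}→6  {2,3,7,8}→12  {3,4,5,8}→4  {3,5,7,8}→12  {3,6,7,8}→12  {4,5,7,8}→4  {5,6,7,8}→6
  5 left: {0,2,3,6,7}→6  {1,3,4,5,8}→5  {1,4,5,7,8}→5  {2,3,4,5,8}→10  {2,3,5,7,8}→30  {2,3,6,7,8}→30  {3,4,5,7,8}→20  {3,5,6,7,8}→30  {4,5,6,7,8}→10
  6 left: {0,2,3,6,7,8}→36  {1,2,3,4,5,8}→15  {1,3,4,5,7,8}→30  {1,4,5,6,7,8}→15  {2,3,4,5,7,8}→60  {2,3,5,6,7,8}→90  {3,4,5,6,7,8}→60
  7 left: {0,2,3,5,6,7,8}→126  {1,2,3,4,5,7,8}→105  {1,3,4,5,6,7,8}→105  {2,3,4,5,6,7,8}→210
  placing 0:q first → 420 extensions
  placing 1:p first → 336 extensions
total linear extensions = 756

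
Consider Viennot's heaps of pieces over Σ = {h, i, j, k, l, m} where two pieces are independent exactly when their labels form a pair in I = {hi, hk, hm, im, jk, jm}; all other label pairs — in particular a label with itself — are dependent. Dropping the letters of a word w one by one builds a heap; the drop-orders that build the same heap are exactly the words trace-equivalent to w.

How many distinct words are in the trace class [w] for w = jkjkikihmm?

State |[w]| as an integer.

0(j) covers ∅
1(k) covers ∅
2(j) covers 0:j
3(k) covers 1:k
4(i) covers 2:j, 3:k
5(k) covers 4:i
6(i) covers 5:k
7(h) covers 2:j
8(m) covers 5:k
9(m) covers 8:m
floor of heap: 0:j, 1:k
completions by unplaced set U, small U first (add the entries for U minus each lowest piece of U):
  |U|=1: {6}:1  {7}:1  {9}:1
  |U|=2: {6,7}:2  {6,9}:2  {7,9}:2  {8,9}:1
  |U|=3: {6,7,9}:6  {6,8,9}:3  {7,8,9}:3
  |U|=4: {5,6,8,9}:3  {6,7,8,9}:12
  |U|=5: {4,5,6,8,9}:3  {5,6,7,8,9}:15
  |U|=6: {3,4,5,6,8,9}:3  {4,5,6,7,8,9}:18
  |U|=7: {1,3,4,5,6,8,9}:3  {2,4,5,6,7,8,9}:18  {3,4,5,6,7,8,9}:21
  |U|=8: {0,2,4,5,6,7,8,9}:18  {1,3,4,5,6,7,8,9}:24  {2,3,4,5,6,7,8,9}:39
  start at 0(j): 63
  start at 1(k): 57
sum over floor = 120

120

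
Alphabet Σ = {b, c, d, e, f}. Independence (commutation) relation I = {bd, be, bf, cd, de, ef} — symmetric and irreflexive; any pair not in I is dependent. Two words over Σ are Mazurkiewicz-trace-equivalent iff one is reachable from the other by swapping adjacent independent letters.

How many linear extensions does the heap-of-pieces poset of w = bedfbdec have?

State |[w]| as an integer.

300

drop 0:b onto floor
drop 1:e onto floor
drop 2:d onto floor
drop 3:f onto {2:d}
drop 4:b onto {0:b}
drop 5:d onto {3:f}
drop 6:e onto {1:e}
drop 7:c onto {3:f, 4:b, 6:e}
ground layer = {0:b, 1:e, 2:d}
drop-orders for the pieces not yet dropped (sum over which currently-grounded one goes next):
  1 to go: {5} 1  {7} 1
  2 to go: {4,7} 1  {5,7} 2  {6,7} 1
  3 to go: {0,4,7} 1  {1,6,7} 1  {3,5,7} 2  {4,5,7} 3  {4,6,7} 2  {5,6,7} 3
  4 to go: {0,4,5,7} 4  {0,4,6,7} 3  {1,4,6,7} 3  {1,5,6,7} 4  {2,3,5,7} 2  {3,4,5,7} 5  {3,5,6,7} 5  {4,5,6,7} 8
  5 to go: {0,1,4,6,7} 6  {0,3,4,5,7} 9  {0,4,5,6,7} 15  {1,3,5,6,7} 9  {1,4,5,6,7} 15  {2,3,4,5,7} 7  {2,3,5,6,7} 7  {3,4,5,6,7} 18
  6 to go: {0,1,4,5,6,7} 36  {0,2,3,4,5,7} 16  {0,3,4,5,6,7} 42  {1,2,3,5,6,7} 16  {1,3,4,5,6,7} 42  {2,3,4,5,6,7} 32
  if 0:b drops first: 90 orders
  if 1:e drops first: 90 orders
  if 2:d drops first: 120 orders
heap linearizations: 300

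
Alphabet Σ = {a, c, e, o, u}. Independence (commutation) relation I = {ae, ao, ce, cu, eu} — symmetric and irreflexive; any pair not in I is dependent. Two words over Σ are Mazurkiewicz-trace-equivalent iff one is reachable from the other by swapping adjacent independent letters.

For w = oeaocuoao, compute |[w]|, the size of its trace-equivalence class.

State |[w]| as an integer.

24

#0=o has no predecessor
#1=e depends on [0:o]
#2=a has no predecessor
#3=o depends on [1:e]
#4=c depends on [2:a, 3:o]
#5=u depends on [2:a, 3:o]
#6=o depends on [4:c, 5:u]
#7=a depends on [4:c, 5:u]
#8=o depends on [6:o]
sources: [0:o, 2:a]
N(rest) = Σ N(rest − s) over sources s of rest; N(one piece) = 1:
  size 1 → [7]=1  [8]=1
  size 2 → [6,8]=1  [7,8]=2
  size 3 → [6,7,8]=3
  size 4 → [4,6,7,8]=3  [5,6,7,8]=3
  size 5 → [4,5,6,7,8]=6
  size 6 → [2,4,5,6,7,8]=6  [3,4,5,6,7,8]=6
  size 7 → [1,3,4,5,6,7,8]=6  [2,3,4,5,6,7,8]=12
  first=0(o) contributes 18
  first=2(a) contributes 6
|[w]| = 24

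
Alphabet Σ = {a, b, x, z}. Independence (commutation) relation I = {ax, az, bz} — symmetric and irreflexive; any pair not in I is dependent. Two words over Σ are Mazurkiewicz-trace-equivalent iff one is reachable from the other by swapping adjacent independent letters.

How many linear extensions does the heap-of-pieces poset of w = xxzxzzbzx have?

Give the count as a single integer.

#0=x has no predecessor
#1=x depends on [0:x]
#2=z depends on [1:x]
#3=x depends on [2:z]
#4=z depends on [3:x]
#5=z depends on [4:z]
#6=b depends on [3:x]
#7=z depends on [5:z]
#8=x depends on [6:b, 7:z]
sources: [0:x]
N(rest) = Σ N(rest − s) over sources s of rest; N(one piece) = 1:
  size 1 → [8]=1
  size 2 → [6,8]=1  [7,8]=1
  size 3 → [5,7,8]=1  [6,7,8]=2
  size 4 → [4,5,7,8]=1  [5,6,7,8]=3
  size 5 → [4,5,6,7,8]=4
  size 6 → [3,4,5,6,7,8]=4
  size 7 → [2,3,4,5,6,7,8]=4
  first=0(x) contributes 4

4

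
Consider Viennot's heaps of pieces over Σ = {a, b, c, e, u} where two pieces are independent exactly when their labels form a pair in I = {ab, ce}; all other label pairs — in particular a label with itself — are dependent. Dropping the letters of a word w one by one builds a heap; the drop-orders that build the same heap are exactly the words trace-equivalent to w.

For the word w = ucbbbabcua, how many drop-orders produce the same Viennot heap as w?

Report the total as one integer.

5

drop 0:u onto floor
drop 1:c onto {0:u}
drop 2:b onto {1:c}
drop 3:b onto {2:b}
drop 4:b onto {3:b}
drop 5:a onto {1:c}
drop 6:b onto {4:b}
drop 7:c onto {5:a, 6:b}
drop 8:u onto {7:c}
drop 9:a onto {8:u}
ground layer = {0:u}
drop-orders for the pieces not yet dropped (sum over which currently-grounded one goes next):
  1 to go: {9} 1
  2 to go: {8,9} 1
  3 to go: {7,8,9} 1
  4 to go: {5,7,8,9} 1  {6,7,8,9} 1
  5 to go: {4,6,7,8,9} 1  {5,6,7,8,9} 2
  6 to go: {3,4,6,7,8,9} 1  {4,5,6,7,8,9} 3
  7 to go: {2,3,4,6,7,8,9} 1  {3,4,5,6,7,8,9} 4
  8 to go: {2,3,4,5,6,7,8,9} 5
  if 0:u drops first: 5 orders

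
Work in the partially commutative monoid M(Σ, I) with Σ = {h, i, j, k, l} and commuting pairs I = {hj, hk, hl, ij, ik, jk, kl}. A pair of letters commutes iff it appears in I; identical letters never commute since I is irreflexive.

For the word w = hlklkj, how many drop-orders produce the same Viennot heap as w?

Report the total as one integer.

#0=h has no predecessor
#1=l has no predecessor
#2=k has no predecessor
#3=l depends on [1:l]
#4=k depends on [2:k]
#5=j depends on [3:l]
sources: [0:h, 1:l, 2:k]
N(rest) = Σ N(rest − s) over sources s of rest; N(one piece) = 1:
  size 1 → [0]=1  [4]=1  [5]=1
  size 2 → [0,4]=2  [0,5]=2  [2,4]=1  [3,5]=1  [4,5]=2
  size 3 → [0,2,4]=3  [0,3,5]=3  [0,4,5]=6  [1,3,5]=1  [2,4,5]=3  [3,4,5]=3
  size 4 → [0,1,3,5]=4  [0,2,4,5]=12  [0,3,4,5]=12  [1,3,4,5]=4  [2,3,4,5]=6
  first=0(h) contributes 10
  first=1(l) contributes 30
  first=2(k) contributes 20
|[w]| = 60

60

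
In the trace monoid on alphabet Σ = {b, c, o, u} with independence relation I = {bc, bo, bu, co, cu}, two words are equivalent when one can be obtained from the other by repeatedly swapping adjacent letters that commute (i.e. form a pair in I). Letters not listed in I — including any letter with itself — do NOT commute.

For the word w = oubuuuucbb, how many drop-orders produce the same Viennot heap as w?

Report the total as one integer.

840

drop 0:o onto floor
drop 1:u onto {0:o}
drop 2:b onto floor
drop 3:u onto {1:u}
drop 4:u onto {3:u}
drop 5:u onto {4:u}
drop 6:u onto {5:u}
drop 7:c onto floor
drop 8:b onto {2:b}
drop 9:b onto {8:b}
ground layer = {0:o, 2:b, 7:c}
drop-orders for the pieces not yet dropped (sum over which currently-grounded one goes next):
  1 to go: {6} 1  {7} 1  {9} 1
  2 to go: {5,6} 1  {6,7} 2  {6,9} 2  {7,9} 2  {8,9} 1
  3 to go: {2,8,9} 1  {4,5,6} 1  {5,6,7} 3  {5,6,9} 3  {6,7,9} 6  {6,8,9} 3  {7,8,9} 3
  4 to go: {2,6,8,9} 4  {2,7,8,9} 4  {3,4,5,6} 1  {4,5,6,7} 4  {4,5,6,9} 4  {5,6,7,9} 12  {5,6,8,9} 6  {6,7,8,9} 12
  5 to go: {1,3,4,5,6} 1  {2,5,6,8,9} 10  {2,6,7,8,9} 20  {3,4,5,6,7} 5  {3,4,5,6,9} 5  {4,5,6,7,9} 20  {4,5,6,8,9} 10  {5,6,7,8,9} 30
  6 to go: {0,1,3,4,5,6} 1  {1,3,4,5,6,7} 6  {1,3,4,5,6,9} 6  {2,4,5,6,8,9} 20  {2,5,6,7,8,9} 60  {3,4,5,6,7,9} 30  {3,4,5,6,8,9} 15  {4,5,6,7,8,9} 60
  7 to go: {0,1,3,4,5,6,7} 7  {0,1,3,4,5,6,9} 7  {1,3,4,5,6,7,9} 42  {1,3,4,5,6,8,9} 21  {2,3,4,5,6,8,9} 35  {2,4,5,6,7,8,9} 140  {3,4,5,6,7,8,9} 105
  8 to go: {0,1,3,4,5,6,7,9} 56  {0,1,3,4,5,6,8,9} 28  {1,2,3,4,5,6,8,9} 56  {1,3,4,5,6,7,8,9} 168  {2,3,4,5,6,7,8,9} 280
  if 0:o drops first: 504 orders
  if 2:b drops first: 252 orders
  if 7:c drops first: 84 orders
heap linearizations: 840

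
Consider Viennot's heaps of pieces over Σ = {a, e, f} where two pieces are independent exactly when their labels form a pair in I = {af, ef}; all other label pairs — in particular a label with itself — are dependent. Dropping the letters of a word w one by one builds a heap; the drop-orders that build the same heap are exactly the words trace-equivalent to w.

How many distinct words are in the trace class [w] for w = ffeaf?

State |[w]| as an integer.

10

0(f) covers ∅
1(f) covers 0:f
2(e) covers ∅
3(a) covers 2:e
4(f) covers 1:f
floor of heap: 0:f, 2:e
completions by unplaced set U, small U first (add the entries for U minus each lowest piece of U):
  |U|=1: {3}:1  {4}:1
  |U|=2: {1,4}:1  {2,3}:1  {3,4}:2
  |U|=3: {0,1,4}:1  {1,3,4}:3  {2,3,4}:3
  start at 0(f): 6
  start at 2(e): 4
sum over floor = 10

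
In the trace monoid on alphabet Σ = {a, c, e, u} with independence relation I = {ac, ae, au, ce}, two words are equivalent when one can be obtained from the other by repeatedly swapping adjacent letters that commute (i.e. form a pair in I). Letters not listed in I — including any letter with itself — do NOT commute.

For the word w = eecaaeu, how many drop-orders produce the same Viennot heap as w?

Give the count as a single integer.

0(e) covers ∅
1(e) covers 0:e
2(c) covers ∅
3(a) covers ∅
4(a) covers 3:a
5(e) covers 1:e
6(u) covers 2:c, 5:e
floor of heap: 0:e, 2:c, 3:a
completions by unplaced set U, small U first (add the entries for U minus each lowest piece of U):
  |U|=1: {4}:1  {6}:1
  |U|=2: {2,6}:1  {3,4}:1  {4,6}:2  {5,6}:1
  |U|=3: {1,5,6}:1  {2,4,6}:3  {2,5,6}:2  {3,4,6}:3  {4,5,6}:3
  |U|=4: {0,1,5,6}:1  {1,2,5,6}:3  {1,4,5,6}:4  {2,3,4,6}:6  {2,4,5,6}:8  {3,4,5,6}:6
  |U|=5: {0,1,2,5,6}:4  {0,1,4,5,6}:5  {1,2,4,5,6}:15  {1,3,4,5,6}:10  {2,3,4,5,6}:20
  start at 0(e): 45
  start at 2(c): 15
  start at 3(a): 24
sum over floor = 84

84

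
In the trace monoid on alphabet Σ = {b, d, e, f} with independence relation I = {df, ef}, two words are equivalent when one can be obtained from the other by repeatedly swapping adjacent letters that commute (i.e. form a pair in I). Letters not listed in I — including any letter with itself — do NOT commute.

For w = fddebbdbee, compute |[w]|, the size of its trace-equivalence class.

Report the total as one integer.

#0=f has no predecessor
#1=d has no predecessor
#2=d depends on [1:d]
#3=e depends on [2:d]
#4=b depends on [0:f, 3:e]
#5=b depends on [4:b]
#6=d depends on [5:b]
#7=b depends on [6:d]
#8=e depends on [7:b]
#9=e depends on [8:e]
sources: [0:f, 1:d]
N(rest) = Σ N(rest − s) over sources s of rest; N(one piece) = 1:
  size 1 → [9]=1
  size 2 → [8,9]=1
  size 3 → [7,8,9]=1
  size 4 → [6,7,8,9]=1
  size 5 → [5,6,7,8,9]=1
  size 6 → [4,5,6,7,8,9]=1
  size 7 → [0,4,5,6,7,8,9]=1  [3,4,5,6,7,8,9]=1
  size 8 → [0,3,4,5,6,7,8,9]=2  [2,3,4,5,6,7,8,9]=1
  first=0(f) contributes 1
  first=1(d) contributes 3
|[w]| = 4

4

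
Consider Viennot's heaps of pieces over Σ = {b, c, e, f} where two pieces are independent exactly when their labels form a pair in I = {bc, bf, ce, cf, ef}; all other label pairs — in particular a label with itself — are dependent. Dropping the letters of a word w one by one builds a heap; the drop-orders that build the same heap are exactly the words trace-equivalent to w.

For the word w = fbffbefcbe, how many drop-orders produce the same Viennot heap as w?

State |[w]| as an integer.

1260

0(f) covers ∅
1(b) covers ∅
2(f) covers 0:f
3(f) covers 2:f
4(b) covers 1:b
5(e) covers 4:b
6(f) covers 3:f
7(c) covers ∅
8(b) covers 5:e
9(e) covers 8:b
floor of heap: 0:f, 1:b, 7:c
completions by unplaced set U, small U first (add the entries for U minus each lowest piece of U):
  |U|=1: {6}:1  {7}:1  {9}:1
  |U|=2: {3,6}:1  {6,7}:2  {6,9}:2  {7,9}:2  {8,9}:1
  |U|=3: {2,3,6}:1  {3,6,7}:3  {3,6,9}:3  {5,8,9}:1  {6,7,9}:6  {6,8,9}:3  {7,8,9}:3
  |U|=4: {0,2,3,6}:1  {2,3,6,7}:4  {2,3,6,9}:4  {3,6,7,9}:12  {3,6,8,9}:6  {4,5,8,9}:1  {5,6,8,9}:4  {5,7,8,9}:4  {6,7,8,9}:12
  |U|=5: {0,2,3,6,7}:5  {0,2,3,6,9}:5  {1,4,5,8,9}:1  {2,3,6,7,9}:20  {2,3,6,8,9}:10  {3,5,6,8,9}:10  {3,6,7,8,9}:30  {4,5,6,8,9}:5  {4,5,7,8,9}:5  {5,6,7,8,9}:20
  |U|=6: {0,2,3,6,7,9}:30  {0,2,3,6,8,9}:15  {1,4,5,6,8,9}:6  {1,4,5,7,8,9}:6  {2,3,5,6,8,9}:20  {2,3,6,7,8,9}:60  {3,4,5,6,8,9}:15  {3,5,6,7,8,9}:60  {4,5,6,7,8,9}:30
  |U|=7: {0,2,3,5,6,8,9}:35  {0,2,3,6,7,8,9}:105  {1,3,4,5,6,8,9}:21  {1,4,5,6,7,8,9}:42  {2,3,4,5,6,8,9}:35  {2,3,5,6,7,8,9}:140  {3,4,5,6,7,8,9}:105
  |U|=8: {0,2,3,4,5,6,8,9}:70  {0,2,3,5,6,7,8,9}:280  {1,2,3,4,5,6,8,9}:56  {1,3,4,5,6,7,8,9}:168  {2,3,4,5,6,7,8,9}:280
  start at 0(f): 504
  start at 1(b): 630
  start at 7(c): 126
sum over floor = 1260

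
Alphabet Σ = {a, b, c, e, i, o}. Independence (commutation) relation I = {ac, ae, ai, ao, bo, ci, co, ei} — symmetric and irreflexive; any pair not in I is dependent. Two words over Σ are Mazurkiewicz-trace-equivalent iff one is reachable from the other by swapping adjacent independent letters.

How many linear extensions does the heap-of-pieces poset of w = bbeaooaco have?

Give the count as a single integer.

#0=b has no predecessor
#1=b depends on [0:b]
#2=e depends on [1:b]
#3=a depends on [1:b]
#4=o depends on [2:e]
#5=o depends on [4:o]
#6=a depends on [3:a]
#7=c depends on [2:e]
#8=o depends on [5:o]
sources: [0:b]
N(rest) = Σ N(rest − s) over sources s of rest; N(one piece) = 1:
  size 1 → [6]=1  [7]=1  [8]=1
  size 2 → [3,6]=1  [5,8]=1  [6,7]=2  [6,8]=2  [7,8]=2
  size 3 → [3,6,7]=3  [3,6,8]=3  [4,5,8]=1  [5,6,8]=3  [5,7,8]=3  [6,7,8]=6
  size 4 → [3,5,6,8]=6  [3,6,7,8]=12  [4,5,6,8]=4  [4,5,7,8]=4  [5,6,7,8]=12
  size 5 → [2,4,5,7,8]=4  [3,4,5,6,8]=10  [3,5,6,7,8]=30  [4,5,6,7,8]=20
  size 6 → [2,4,5,6,7,8]=24  [3,4,5,6,7,8]=60
  size 7 → [2,3,4,5,6,7,8]=84
  first=0(b) contributes 84

84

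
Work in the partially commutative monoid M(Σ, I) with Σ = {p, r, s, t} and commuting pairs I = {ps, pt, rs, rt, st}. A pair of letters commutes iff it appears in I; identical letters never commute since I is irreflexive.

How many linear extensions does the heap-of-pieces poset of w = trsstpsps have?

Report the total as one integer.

piece 0:t — minimal
piece 1:r — minimal
piece 2:s — minimal
piece 3:s rests on {2:s}
piece 4:t rests on {0:t}
piece 5:p rests on {1:r}
piece 6:s rests on {3:s}
piece 7:p rests on {5:p}
piece 8:s rests on {6:s}
minimal pieces: {0:t, 1:r, 2:s}
ways to finish when only these pieces remain (= sum over removing one remaining piece with nothing left below it):
  1 left: {4}→1  {7}→1  {8}→1
  2 left: {0,4}→1  {4,7}→2  {4,8}→2  {5,7}→1  {6,8}→1  {7,8}→2
  3 left: {0,4,7}→3  {0,4,8}→3  {1,5,7}→1  {3,6,8}→1  {4,5,7}→3  {4,6,8}→3  {4,7,8}→6  {5,7,8}→3  {6,7,8}→3
  4 left: {0,4,5,7}→6  {0,4,6,8}→6  {0,4,7,8}→12  {1,4,5,7}→4  {1,5,7,8}→4  {2,3,6,8}→1  {3,4,6,8}→4  {3,6,7,8}→4  {4,5,7,8}→12  {4,6,7,8}→12  {5,6,7,8}→6
  5 left: {0,1,4,5,7}→10  {0,3,4,6,8}→10  {0,4,5,7,8}→30  {0,4,6,7,8}→30  {1,4,5,7,8}→20  {1,5,6,7,8}→10  {2,3,4,6,8}→5  {2,3,6,7,8}→5  {3,4,6,7,8}→20  {3,5,6,7,8}→10  {4,5,6,7,8}→30
  6 left: {0,1,4,5,7,8}→60  {0,2,3,4,6,8}→15  {0,3,4,6,7,8}→60  {0,4,5,6,7,8}→90  {1,3,5,6,7,8}→20  {1,4,5,6,7,8}→60  {2,3,4,6,7,8}→30  {2,3,5,6,7,8}→15  {3,4,5,6,7,8}→60
  7 left: {0,1,4,5,6,7,8}→210  {0,2,3,4,6,7,8}→105  {0,3,4,5,6,7,8}→210  {1,2,3,5,6,7,8}→35  {1,3,4,5,6,7,8}→140  {2,3,4,5,6,7,8}→105
  placing 0:t first → 280 extensions
  placing 1:r first → 420 extensions
  placing 2:s first → 560 extensions
total linear extensions = 1260

1260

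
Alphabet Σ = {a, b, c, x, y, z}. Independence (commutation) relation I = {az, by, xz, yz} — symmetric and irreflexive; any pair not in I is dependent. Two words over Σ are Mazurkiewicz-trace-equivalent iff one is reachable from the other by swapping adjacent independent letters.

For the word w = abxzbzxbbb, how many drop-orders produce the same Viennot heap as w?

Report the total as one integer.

4

#0=a has no predecessor
#1=b depends on [0:a]
#2=x depends on [1:b]
#3=z depends on [1:b]
#4=b depends on [2:x, 3:z]
#5=z depends on [4:b]
#6=x depends on [4:b]
#7=b depends on [5:z, 6:x]
#8=b depends on [7:b]
#9=b depends on [8:b]
sources: [0:a]
N(rest) = Σ N(rest − s) over sources s of rest; N(one piece) = 1:
  size 1 → [9]=1
  size 2 → [8,9]=1
  size 3 → [7,8,9]=1
  size 4 → [5,7,8,9]=1  [6,7,8,9]=1
  size 5 → [5,6,7,8,9]=2
  size 6 → [4,5,6,7,8,9]=2
  size 7 → [2,4,5,6,7,8,9]=2  [3,4,5,6,7,8,9]=2
  size 8 → [2,3,4,5,6,7,8,9]=4
  first=0(a) contributes 4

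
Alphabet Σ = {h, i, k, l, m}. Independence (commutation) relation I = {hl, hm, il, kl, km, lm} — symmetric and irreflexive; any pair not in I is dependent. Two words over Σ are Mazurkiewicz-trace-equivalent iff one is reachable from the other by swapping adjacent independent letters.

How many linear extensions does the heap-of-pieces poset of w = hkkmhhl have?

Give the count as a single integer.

0(h) covers ∅
1(k) covers 0:h
2(k) covers 1:k
3(m) covers ∅
4(h) covers 2:k
5(h) covers 4:h
6(l) covers ∅
floor of heap: 0:h, 3:m, 6:l
completions by unplaced set U, small U first (add the entries for U minus each lowest piece of U):
  |U|=1: {3}:1  {5}:1  {6}:1
  |U|=2: {3,5}:2  {3,6}:2  {4,5}:1  {5,6}:2
  |U|=3: {2,4,5}:1  {3,4,5}:3  {3,5,6}:6  {4,5,6}:3
  |U|=4: {1,2,4,5}:1  {2,3,4,5}:4  {2,4,5,6}:4  {3,4,5,6}:12
  |U|=5: {0,1,2,4,5}:1  {1,2,3,4,5}:5  {1,2,4,5,6}:5  {2,3,4,5,6}:20
  start at 0(h): 30
  start at 3(m): 6
  start at 6(l): 6
sum over floor = 42

42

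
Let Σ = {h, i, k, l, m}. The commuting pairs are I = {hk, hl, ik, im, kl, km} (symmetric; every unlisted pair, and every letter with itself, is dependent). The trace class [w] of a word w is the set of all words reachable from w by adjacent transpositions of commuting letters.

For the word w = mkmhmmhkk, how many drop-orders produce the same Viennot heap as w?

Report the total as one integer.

0(m) covers ∅
1(k) covers ∅
2(m) covers 0:m
3(h) covers 2:m
4(m) covers 3:h
5(m) covers 4:m
6(h) covers 5:m
7(k) covers 1:k
8(k) covers 7:k
floor of heap: 0:m, 1:k
completions by unplaced set U, small U first (add the entries for U minus each lowest piece of U):
  |U|=1: {6}:1  {8}:1
  |U|=2: {5,6}:1  {6,8}:2  {7,8}:1
  |U|=3: {1,7,8}:1  {4,5,6}:1  {5,6,8}:3  {6,7,8}:3
  |U|=4: {1,6,7,8}:4  {3,4,5,6}:1  {4,5,6,8}:4  {5,6,7,8}:6
  |U|=5: {1,5,6,7,8}:10  {2,3,4,5,6}:1  {3,4,5,6,8}:5  {4,5,6,7,8}:10
  |U|=6: {0,2,3,4,5,6}:1  {1,4,5,6,7,8}:20  {2,3,4,5,6,8}:6  {3,4,5,6,7,8}:15
  |U|=7: {0,2,3,4,5,6,8}:7  {1,3,4,5,6,7,8}:35  {2,3,4,5,6,7,8}:21
  start at 0(m): 56
  start at 1(k): 28
sum over floor = 84

84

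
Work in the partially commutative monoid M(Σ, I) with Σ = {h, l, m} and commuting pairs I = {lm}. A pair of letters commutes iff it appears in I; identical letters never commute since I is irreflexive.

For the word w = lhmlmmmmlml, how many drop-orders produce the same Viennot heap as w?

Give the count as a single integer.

drop 0:l onto floor
drop 1:h onto {0:l}
drop 2:m onto {1:h}
drop 3:l onto {1:h}
drop 4:m onto {2:m}
drop 5:m onto {4:m}
drop 6:m onto {5:m}
drop 7:m onto {6:m}
drop 8:l onto {3:l}
drop 9:m onto {7:m}
drop 10:l onto {8:l}
ground layer = {0:l}
drop-orders for the pieces not yet dropped (sum over which currently-grounded one goes next):
  1 to go: {9} 1  {10} 1
  2 to go: {7,9} 1  {8,10} 1  {9,10} 2
  3 to go: {3,8,10} 1  {6,7,9} 1  {7,9,10} 3  {8,9,10} 3
  4 to go: {3,8,9,10} 4  {5,6,7,9} 1  {6,7,9,10} 4  {7,8,9,10} 6
  5 to go: {3,7,8,9,10} 10  {4,5,6,7,9} 1  {5,6,7,9,10} 5  {6,7,8,9,10} 10
  6 to go: {2,4,5,6,7,9} 1  {3,6,7,8,9,10} 20  {4,5,6,7,9,10} 6  {5,6,7,8,9,10} 15
  7 to go: {2,4,5,6,7,9,10} 7  {3,5,6,7,8,9,10} 35  {4,5,6,7,8,9,10} 21
  8 to go: {2,4,5,6,7,8,9,10} 28  {3,4,5,6,7,8,9,10} 56
  9 to go: {2,3,4,5,6,7,8,9,10} 84
  if 0:l drops first: 84 orders

84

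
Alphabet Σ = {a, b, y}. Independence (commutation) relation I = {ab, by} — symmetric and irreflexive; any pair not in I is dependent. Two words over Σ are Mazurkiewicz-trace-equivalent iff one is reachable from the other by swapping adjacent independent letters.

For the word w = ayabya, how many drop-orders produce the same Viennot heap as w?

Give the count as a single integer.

#0=a has no predecessor
#1=y depends on [0:a]
#2=a depends on [1:y]
#3=b has no predecessor
#4=y depends on [2:a]
#5=a depends on [4:y]
sources: [0:a, 3:b]
N(rest) = Σ N(rest − s) over sources s of rest; N(one piece) = 1:
  size 1 → [3]=1  [5]=1
  size 2 → [3,5]=2  [4,5]=1
  size 3 → [2,4,5]=1  [3,4,5]=3
  size 4 → [1,2,4,5]=1  [2,3,4,5]=4
  first=0(a) contributes 5
  first=3(b) contributes 1
|[w]| = 6

6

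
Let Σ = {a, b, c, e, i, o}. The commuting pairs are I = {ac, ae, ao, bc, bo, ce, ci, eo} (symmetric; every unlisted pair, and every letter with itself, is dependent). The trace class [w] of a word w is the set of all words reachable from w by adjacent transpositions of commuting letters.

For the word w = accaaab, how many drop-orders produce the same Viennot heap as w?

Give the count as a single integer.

drop 0:a onto floor
drop 1:c onto floor
drop 2:c onto {1:c}
drop 3:a onto {0:a}
drop 4:a onto {3:a}
drop 5:a onto {4:a}
drop 6:b onto {5:a}
ground layer = {0:a, 1:c}
drop-orders for the pieces not yet dropped (sum over which currently-grounded one goes next):
  1 to go: {2} 1  {6} 1
  2 to go: {1,2} 1  {2,6} 2  {5,6} 1
  3 to go: {1,2,6} 3  {2,5,6} 3  {4,5,6} 1
  4 to go: {1,2,5,6} 6  {2,4,5,6} 4  {3,4,5,6} 1
  5 to go: {0,3,4,5,6} 1  {1,2,4,5,6} 10  {2,3,4,5,6} 5
  if 0:a drops first: 15 orders
  if 1:c drops first: 6 orders
heap linearizations: 21

21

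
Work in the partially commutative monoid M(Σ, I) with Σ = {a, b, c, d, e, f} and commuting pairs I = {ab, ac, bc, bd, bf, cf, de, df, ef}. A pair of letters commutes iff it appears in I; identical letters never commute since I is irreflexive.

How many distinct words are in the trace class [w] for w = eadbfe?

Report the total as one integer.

18

0(e) covers ∅
1(a) covers 0:e
2(d) covers 1:a
3(b) covers 0:e
4(f) covers 1:a
5(e) covers 1:a, 3:b
floor of heap: 0:e
completions by unplaced set U, small U first (add the entries for U minus each lowest piece of U):
  |U|=1: {2}:1  {4}:1  {5}:1
  |U|=2: {2,4}:2  {2,5}:2  {3,5}:1  {4,5}:2
  |U|=3: {2,3,5}:3  {2,4,5}:6  {3,4,5}:3
  |U|=4: {1,2,4,5}:6  {2,3,4,5}:12
  start at 0(e): 18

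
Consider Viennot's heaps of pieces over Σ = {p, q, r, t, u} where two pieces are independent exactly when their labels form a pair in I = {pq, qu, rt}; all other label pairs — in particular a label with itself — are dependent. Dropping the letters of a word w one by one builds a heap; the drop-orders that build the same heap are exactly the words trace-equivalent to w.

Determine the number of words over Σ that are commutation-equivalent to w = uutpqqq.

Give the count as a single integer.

piece 0:u — minimal
piece 1:u rests on {0:u}
piece 2:t rests on {1:u}
piece 3:p rests on {2:t}
piece 4:q rests on {2:t}
piece 5:q rests on {4:q}
piece 6:q rests on {5:q}
minimal pieces: {0:u}
ways to finish when only these pieces remain (= sum over removing one remaining piece with nothing left below it):
  1 left: {3}→1  {6}→1
  2 left: {3,6}→2  {5,6}→1
  3 left: {3,5,6}→3  {4,5,6}→1
  4 left: {3,4,5,6}→4
  5 left: {2,3,4,5,6}→4
  placing 0:u first → 4 extensions

4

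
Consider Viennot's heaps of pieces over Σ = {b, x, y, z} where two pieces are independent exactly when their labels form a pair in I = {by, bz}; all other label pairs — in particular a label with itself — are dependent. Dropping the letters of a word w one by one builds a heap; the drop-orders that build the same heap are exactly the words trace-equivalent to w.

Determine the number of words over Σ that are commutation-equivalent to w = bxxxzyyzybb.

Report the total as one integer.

piece 0:b — minimal
piece 1:x rests on {0:b}
piece 2:x rests on {1:x}
piece 3:x rests on {2:x}
piece 4:z rests on {3:x}
piece 5:y rests on {4:z}
piece 6:y rests on {5:y}
piece 7:z rests on {6:y}
piece 8:y rests on {7:z}
piece 9:b rests on {3:x}
piece 10:b rests on {9:b}
minimal pieces: {0:b}
ways to finish when only these pieces remain (= sum over removing one remaining piece with nothing left below it):
  1 left: {8}→1  {10}→1
  2 left: {7,8}→1  {8,10}→2  {9,10}→1
  3 left: {6,7,8}→1  {7,8,10}→3  {8,9,10}→3
  4 left: {5,6,7,8}→1  {6,7,8,10}→4  {7,8,9,10}→6
  5 left: {4,5,6,7,8}→1  {5,6,7,8,10}→5  {6,7,8,9,10}→10
  6 left: {4,5,6,7,8,10}→6  {5,6,7,8,9,10}→15
  7 left: {4,5,6,7,8,9,10}→21
  8 left: {3,4,5,6,7,8,9,10}→21
  9 left: {2,3,4,5,6,7,8,9,10}→21
  placing 0:b first → 21 extensions

21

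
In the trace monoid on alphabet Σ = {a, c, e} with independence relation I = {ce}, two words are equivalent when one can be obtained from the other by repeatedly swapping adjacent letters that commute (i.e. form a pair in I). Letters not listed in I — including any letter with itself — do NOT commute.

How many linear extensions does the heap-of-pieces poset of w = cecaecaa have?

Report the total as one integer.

6

0(c) covers ∅
1(e) covers ∅
2(c) covers 0:c
3(a) covers 1:e, 2:c
4(e) covers 3:a
5(c) covers 3:a
6(a) covers 4:e, 5:c
7(a) covers 6:a
floor of heap: 0:c, 1:e
completions by unplaced set U, small U first (add the entries for U minus each lowest piece of U):
  |U|=1: {7}:1
  |U|=2: {6,7}:1
  |U|=3: {4,6,7}:1  {5,6,7}:1
  |U|=4: {4,5,6,7}:2
  |U|=5: {3,4,5,6,7}:2
  |U|=6: {1,3,4,5,6,7}:2  {2,3,4,5,6,7}:2
  start at 0(c): 4
  start at 1(e): 2
sum over floor = 6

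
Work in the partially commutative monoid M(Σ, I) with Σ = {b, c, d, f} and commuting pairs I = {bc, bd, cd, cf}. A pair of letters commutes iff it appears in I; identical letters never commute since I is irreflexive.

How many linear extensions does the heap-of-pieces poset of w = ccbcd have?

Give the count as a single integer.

#0=c has no predecessor
#1=c depends on [0:c]
#2=b has no predecessor
#3=c depends on [1:c]
#4=d has no predecessor
sources: [0:c, 2:b, 4:d]
N(rest) = Σ N(rest − s) over sources s of rest; N(one piece) = 1:
  size 1 → [2]=1  [3]=1  [4]=1
  size 2 → [1,3]=1  [2,3]=2  [2,4]=2  [3,4]=2
  size 3 → [0,1,3]=1  [1,2,3]=3  [1,3,4]=3  [2,3,4]=6
  first=0(c) contributes 12
  first=2(b) contributes 4
  first=4(d) contributes 4
|[w]| = 20

20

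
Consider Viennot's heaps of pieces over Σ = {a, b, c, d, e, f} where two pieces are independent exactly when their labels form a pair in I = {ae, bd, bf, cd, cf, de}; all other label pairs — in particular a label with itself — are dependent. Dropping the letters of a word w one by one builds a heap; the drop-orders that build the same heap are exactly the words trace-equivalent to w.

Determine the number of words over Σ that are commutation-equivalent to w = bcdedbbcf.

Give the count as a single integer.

74

drop 0:b onto floor
drop 1:c onto {0:b}
drop 2:d onto floor
drop 3:e onto {1:c}
drop 4:d onto {2:d}
drop 5:b onto {3:e}
drop 6:b onto {5:b}
drop 7:c onto {6:b}
drop 8:f onto {3:e, 4:d}
ground layer = {0:b, 2:d}
drop-orders for the pieces not yet dropped (sum over which currently-grounded one goes next):
  1 to go: {7} 1  {8} 1
  2 to go: {4,8} 1  {6,7} 1  {7,8} 2
  3 to go: {2,4,8} 1  {4,7,8} 3  {5,6,7} 1  {6,7,8} 3
  4 to go: {2,4,7,8} 4  {4,6,7,8} 6  {5,6,7,8} 4
  5 to go: {2,4,6,7,8} 10  {3,5,6,7,8} 4  {4,5,6,7,8} 10
  6 to go: {1,3,5,6,7,8} 4  {2,4,5,6,7,8} 20  {3,4,5,6,7,8} 14
  7 to go: {0,1,3,5,6,7,8} 4  {1,3,4,5,6,7,8} 18  {2,3,4,5,6,7,8} 34
  if 0:b drops first: 52 orders
  if 2:d drops first: 22 orders
heap linearizations: 74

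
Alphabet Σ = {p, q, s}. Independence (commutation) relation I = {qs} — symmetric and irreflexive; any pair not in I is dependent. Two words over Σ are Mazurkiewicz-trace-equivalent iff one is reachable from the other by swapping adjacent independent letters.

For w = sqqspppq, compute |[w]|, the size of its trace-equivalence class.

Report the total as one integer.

6

drop 0:s onto floor
drop 1:q onto floor
drop 2:q onto {1:q}
drop 3:s onto {0:s}
drop 4:p onto {2:q, 3:s}
drop 5:p onto {4:p}
drop 6:p onto {5:p}
drop 7:q onto {6:p}
ground layer = {0:s, 1:q}
drop-orders for the pieces not yet dropped (sum over which currently-grounded one goes next):
  1 to go: {7} 1
  2 to go: {6,7} 1
  3 to go: {5,6,7} 1
  4 to go: {4,5,6,7} 1
  5 to go: {2,4,5,6,7} 1  {3,4,5,6,7} 1
  6 to go: {0,3,4,5,6,7} 1  {1,2,4,5,6,7} 1  {2,3,4,5,6,7} 2
  if 0:s drops first: 3 orders
  if 1:q drops first: 3 orders
heap linearizations: 6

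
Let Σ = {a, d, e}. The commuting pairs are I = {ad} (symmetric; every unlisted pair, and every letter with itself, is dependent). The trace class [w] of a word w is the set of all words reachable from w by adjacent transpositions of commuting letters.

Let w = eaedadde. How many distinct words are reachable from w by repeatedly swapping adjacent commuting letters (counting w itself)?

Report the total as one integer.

0(e) covers ∅
1(a) covers 0:e
2(e) covers 1:a
3(d) covers 2:e
4(a) covers 2:e
5(d) covers 3:d
6(d) covers 5:d
7(e) covers 4:a, 6:d
floor of heap: 0:e
completions by unplaced set U, small U first (add the entries for U minus each lowest piece of U):
  |U|=1: {7}:1
  |U|=2: {4,7}:1  {6,7}:1
  |U|=3: {4,6,7}:2  {5,6,7}:1
  |U|=4: {3,5,6,7}:1  {4,5,6,7}:3
  |U|=5: {3,4,5,6,7}:4
  |U|=6: {2,3,4,5,6,7}:4
  start at 0(e): 4

4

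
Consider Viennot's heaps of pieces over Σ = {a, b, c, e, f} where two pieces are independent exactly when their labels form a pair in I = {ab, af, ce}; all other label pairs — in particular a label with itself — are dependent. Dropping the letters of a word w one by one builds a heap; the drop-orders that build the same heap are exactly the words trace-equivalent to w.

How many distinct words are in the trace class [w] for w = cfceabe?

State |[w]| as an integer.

4

#0=c has no predecessor
#1=f depends on [0:c]
#2=c depends on [1:f]
#3=e depends on [1:f]
#4=a depends on [2:c, 3:e]
#5=b depends on [2:c, 3:e]
#6=e depends on [4:a, 5:b]
sources: [0:c]
N(rest) = Σ N(rest − s) over sources s of rest; N(one piece) = 1:
  size 1 → [6]=1
  size 2 → [4,6]=1  [5,6]=1
  size 3 → [4,5,6]=2
  size 4 → [2,4,5,6]=2  [3,4,5,6]=2
  size 5 → [2,3,4,5,6]=4
  first=0(c) contributes 4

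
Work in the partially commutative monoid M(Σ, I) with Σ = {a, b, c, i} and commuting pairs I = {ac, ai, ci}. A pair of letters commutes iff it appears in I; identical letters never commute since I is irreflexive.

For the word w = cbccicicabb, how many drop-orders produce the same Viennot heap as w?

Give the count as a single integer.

drop 0:c onto floor
drop 1:b onto {0:c}
drop 2:c onto {1:b}
drop 3:c onto {2:c}
drop 4:i onto {1:b}
drop 5:c onto {3:c}
drop 6:i onto {4:i}
drop 7:c onto {5:c}
drop 8:a onto {1:b}
drop 9:b onto {6:i, 7:c, 8:a}
drop 10:b onto {9:b}
ground layer = {0:c}
drop-orders for the pieces not yet dropped (sum over which currently-grounded one goes next):
  1 to go: {10} 1
  2 to go: {9,10} 1
  3 to go: {6,9,10} 1  {7,9,10} 1  {8,9,10} 1
  4 to go: {4,6,9,10} 1  {5,7,9,10} 1  {6,7,9,10} 2  {6,8,9,10} 2  {7,8,9,10} 2
  5 to go: {3,5,7,9,10} 1  {4,6,7,9,10} 3  {4,6,8,9,10} 3  {5,6,7,9,10} 3  {5,7,8,9,10} 3  {6,7,8,9,10} 6
  6 to go: {2,3,5,7,9,10} 1  {3,5,6,7,9,10} 4  {3,5,7,8,9,10} 4  {4,5,6,7,9,10} 6  {4,6,7,8,9,10} 12  {5,6,7,8,9,10} 12
  7 to go: {2,3,5,6,7,9,10} 5  {2,3,5,7,8,9,10} 5  {3,4,5,6,7,9,10} 10  {3,5,6,7,8,9,10} 20  {4,5,6,7,8,9,10} 30
  8 to go: {2,3,4,5,6,7,9,10} 15  {2,3,5,6,7,8,9,10} 30  {3,4,5,6,7,8,9,10} 60
  9 to go: {2,3,4,5,6,7,8,9,10} 105
  if 0:c drops first: 105 orders

105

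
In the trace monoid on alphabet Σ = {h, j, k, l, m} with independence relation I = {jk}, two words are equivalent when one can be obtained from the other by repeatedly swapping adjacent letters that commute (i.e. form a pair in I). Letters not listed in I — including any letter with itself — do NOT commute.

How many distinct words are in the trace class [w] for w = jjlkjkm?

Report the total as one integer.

3

drop 0:j onto floor
drop 1:j onto {0:j}
drop 2:l onto {1:j}
drop 3:k onto {2:l}
drop 4:j onto {2:l}
drop 5:k onto {3:k}
drop 6:m onto {4:j, 5:k}
ground layer = {0:j}
drop-orders for the pieces not yet dropped (sum over which currently-grounded one goes next):
  1 to go: {6} 1
  2 to go: {4,6} 1  {5,6} 1
  3 to go: {3,5,6} 1  {4,5,6} 2
  4 to go: {3,4,5,6} 3
  5 to go: {2,3,4,5,6} 3
  if 0:j drops first: 3 orders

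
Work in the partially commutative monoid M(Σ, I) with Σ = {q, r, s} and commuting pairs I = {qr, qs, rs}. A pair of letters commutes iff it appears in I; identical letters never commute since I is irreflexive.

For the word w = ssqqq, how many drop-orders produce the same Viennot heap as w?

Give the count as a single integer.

drop 0:s onto floor
drop 1:s onto {0:s}
drop 2:q onto floor
drop 3:q onto {2:q}
drop 4:q onto {3:q}
ground layer = {0:s, 2:q}
drop-orders for the pieces not yet dropped (sum over which currently-grounded one goes next):
  1 to go: {1} 1  {4} 1
  2 to go: {0,1} 1  {1,4} 2  {3,4} 1
  3 to go: {0,1,4} 3  {1,3,4} 3  {2,3,4} 1
  if 0:s drops first: 4 orders
  if 2:q drops first: 6 orders
heap linearizations: 10

10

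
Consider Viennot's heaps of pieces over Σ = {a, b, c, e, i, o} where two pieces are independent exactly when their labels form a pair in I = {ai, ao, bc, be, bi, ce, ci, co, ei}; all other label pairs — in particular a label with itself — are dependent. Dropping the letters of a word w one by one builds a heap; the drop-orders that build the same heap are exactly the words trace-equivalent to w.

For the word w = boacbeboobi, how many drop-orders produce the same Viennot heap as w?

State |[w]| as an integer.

102

drop 0:b onto floor
drop 1:o onto {0:b}
drop 2:a onto {0:b}
drop 3:c onto {2:a}
drop 4:b onto {1:o, 2:a}
drop 5:e onto {1:o, 2:a}
drop 6:b onto {4:b}
drop 7:o onto {5:e, 6:b}
drop 8:o onto {7:o}
drop 9:b onto {8:o}
drop 10:i onto {8:o}
ground layer = {0:b}
drop-orders for the pieces not yet dropped (sum over which currently-grounded one goes next):
  1 to go: {3} 1  {9} 1  {10} 1
  2 to go: {3,9} 2  {3,10} 2  {9,10} 2
  3 to go: {3,9,10} 6  {8,9,10} 2
  4 to go: {3,8,9,10} 8  {7,8,9,10} 2
  5 to go: {3,7,8,9,10} 10  {5,7,8,9,10} 2  {6,7,8,9,10} 2
  6 to go: {3,5,7,8,9,10} 12  {3,6,7,8,9,10} 12  {4,6,7,8,9,10} 2  {5,6,7,8,9,10} 4
  7 to go: {3,4,6,7,8,9,10} 14  {3,5,6,7,8,9,10} 28  {4,5,6,7,8,9,10} 6
  8 to go: {1,4,5,6,7,8,9,10} 6  {3,4,5,6,7,8,9,10} 48
  9 to go: {1,3,4,5,6,7,8,9,10} 54  {2,3,4,5,6,7,8,9,10} 48
  if 0:b drops first: 102 orders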